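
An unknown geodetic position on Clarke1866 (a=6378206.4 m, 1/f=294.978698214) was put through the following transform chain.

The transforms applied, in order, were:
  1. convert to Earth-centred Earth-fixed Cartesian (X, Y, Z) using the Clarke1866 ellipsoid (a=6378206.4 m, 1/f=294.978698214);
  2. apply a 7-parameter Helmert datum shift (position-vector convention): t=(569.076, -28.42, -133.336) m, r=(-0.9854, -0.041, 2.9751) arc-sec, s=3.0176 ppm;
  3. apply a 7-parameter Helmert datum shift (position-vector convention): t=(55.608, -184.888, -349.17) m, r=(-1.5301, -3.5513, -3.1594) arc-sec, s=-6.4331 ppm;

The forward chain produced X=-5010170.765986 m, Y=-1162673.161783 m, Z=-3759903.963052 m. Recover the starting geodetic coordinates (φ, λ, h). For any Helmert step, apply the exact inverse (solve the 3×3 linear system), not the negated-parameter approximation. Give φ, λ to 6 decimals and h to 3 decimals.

φ=-36.346121°, λ=-166.939545°, h=603.345 m

start: X=-5010170.7660, Y=-1162673.1618, Z=-3759903.9631 m
→ Helmert⁻¹: X=-5010305.5266, Y=-1162544.6076, Z=-3759501.3393
→ Helmert⁻¹: X=-5010876.9955, Y=-1162422.4445, Z=-3759361.2164
→ geod (Bowring, a=6378206.400): φ=-36.34612100°, λ=-166.93954500°, h=603.3450 m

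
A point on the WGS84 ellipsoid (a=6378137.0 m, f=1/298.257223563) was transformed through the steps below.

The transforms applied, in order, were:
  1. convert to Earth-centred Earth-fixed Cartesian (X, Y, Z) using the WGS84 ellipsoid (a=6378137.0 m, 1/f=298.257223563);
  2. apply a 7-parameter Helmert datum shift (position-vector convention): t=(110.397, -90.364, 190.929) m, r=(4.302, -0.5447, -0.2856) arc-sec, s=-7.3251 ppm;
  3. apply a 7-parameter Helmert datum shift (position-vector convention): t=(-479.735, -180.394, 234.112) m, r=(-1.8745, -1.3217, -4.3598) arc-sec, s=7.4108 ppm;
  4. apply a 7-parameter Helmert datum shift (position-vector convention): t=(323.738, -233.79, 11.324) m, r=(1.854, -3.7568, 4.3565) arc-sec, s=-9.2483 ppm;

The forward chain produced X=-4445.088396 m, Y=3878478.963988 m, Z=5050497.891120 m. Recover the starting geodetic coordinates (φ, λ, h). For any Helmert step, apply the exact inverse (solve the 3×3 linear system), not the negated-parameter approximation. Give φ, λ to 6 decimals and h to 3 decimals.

φ=52.656367°, λ=90.063029°, h=3256.637 m

start: X=-4445.0884, Y=3878478.9640, Z=5050497.8911 m
→ Helmert⁻¹: X=-4594.9597, Y=3878794.1190, Z=5050498.4953
→ Helmert⁻¹: X=-4164.8212, Y=3878899.7829, Z=5050262.2346
→ Helmert⁻¹: X=-4267.2846, Y=3879123.8821, Z=5050027.4037
→ geod (Bowring, a=6378137.000): φ=52.65636700°, λ=90.06302900°, h=3256.6370 m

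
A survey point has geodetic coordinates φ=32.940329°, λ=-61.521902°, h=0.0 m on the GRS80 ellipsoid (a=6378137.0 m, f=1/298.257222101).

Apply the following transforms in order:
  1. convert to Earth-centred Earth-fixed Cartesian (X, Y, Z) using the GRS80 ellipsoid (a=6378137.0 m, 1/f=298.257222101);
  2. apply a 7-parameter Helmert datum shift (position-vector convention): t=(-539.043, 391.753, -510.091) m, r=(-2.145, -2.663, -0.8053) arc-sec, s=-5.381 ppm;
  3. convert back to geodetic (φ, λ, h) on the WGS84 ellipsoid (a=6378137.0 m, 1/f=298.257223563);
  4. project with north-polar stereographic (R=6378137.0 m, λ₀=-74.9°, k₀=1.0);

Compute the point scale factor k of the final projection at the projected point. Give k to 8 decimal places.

1.29553411

start: φ=32.940329°, λ=-61.521902°, h=0.000 m
→ ECEF (a=6378137.000, f=1/298.257222101): X=2554852.8172, Y=-4709746.0053, Z=3448406.6546
→ Helmert 7p (PV): X=2554237.1181, Y=-4709303.0231, Z=3447959.9698
→ geod (Bowring, a=6378137.000): φ=32.94029735°, λ=-61.52543099°, h=-816.0491 m
→ into stereo (λ₀=-74.9°): φ=32.94029735°, λ−λ₀=13.37456901°
scale k = 1.29553411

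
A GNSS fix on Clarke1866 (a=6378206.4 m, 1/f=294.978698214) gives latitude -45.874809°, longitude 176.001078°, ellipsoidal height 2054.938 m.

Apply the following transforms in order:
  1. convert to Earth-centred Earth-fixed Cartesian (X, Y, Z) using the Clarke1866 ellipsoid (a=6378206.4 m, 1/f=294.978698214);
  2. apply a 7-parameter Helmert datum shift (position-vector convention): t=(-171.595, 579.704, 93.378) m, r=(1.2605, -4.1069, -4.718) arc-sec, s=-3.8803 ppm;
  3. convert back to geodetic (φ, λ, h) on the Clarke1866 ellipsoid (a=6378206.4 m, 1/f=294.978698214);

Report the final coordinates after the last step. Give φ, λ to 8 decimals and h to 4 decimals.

start: φ=-45.874809°, λ=176.001078°, h=2054.938 m
→ ECEF (a=6378206.400, f=1/294.978698214): X=-4439049.8225, Y=310324.6747, Z=-4556841.9059
→ Helmert 7p (PV): X=-4439106.3644, Y=311032.5579, Z=-4556817.3343
→ geod (Bowring, a=6378206.400): φ=-45.87397191°, λ=175.99203662°, h=2110.9796 m

φ=-45.87397191°, λ=175.99203662°, h=2110.9796 m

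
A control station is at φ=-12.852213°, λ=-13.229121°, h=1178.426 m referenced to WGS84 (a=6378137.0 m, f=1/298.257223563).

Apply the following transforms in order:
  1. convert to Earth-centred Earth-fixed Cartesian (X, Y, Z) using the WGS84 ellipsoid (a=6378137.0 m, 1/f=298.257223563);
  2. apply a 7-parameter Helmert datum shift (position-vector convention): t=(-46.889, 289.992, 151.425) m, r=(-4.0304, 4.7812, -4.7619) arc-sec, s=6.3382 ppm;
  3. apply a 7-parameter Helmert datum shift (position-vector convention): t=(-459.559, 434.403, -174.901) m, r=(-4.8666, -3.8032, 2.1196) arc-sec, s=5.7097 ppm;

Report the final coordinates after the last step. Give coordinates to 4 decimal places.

start: φ=-12.852213°, λ=-13.229121°, h=1178.426 m
→ ECEF (a=6378137.000, f=1/298.257223563): X=6055449.0467, Y=-1423540.1793, Z=-1409731.9943
→ Helmert 7p (PV): X=6055374.9961, Y=-1423426.5553, Z=-1409702.0541
→ Helmert 7p (PV): X=6054990.6317, Y=-1422971.3142, Z=-1409739.7673

X=6054990.6317 m, Y=-1422971.3142 m, Z=-1409739.7673 m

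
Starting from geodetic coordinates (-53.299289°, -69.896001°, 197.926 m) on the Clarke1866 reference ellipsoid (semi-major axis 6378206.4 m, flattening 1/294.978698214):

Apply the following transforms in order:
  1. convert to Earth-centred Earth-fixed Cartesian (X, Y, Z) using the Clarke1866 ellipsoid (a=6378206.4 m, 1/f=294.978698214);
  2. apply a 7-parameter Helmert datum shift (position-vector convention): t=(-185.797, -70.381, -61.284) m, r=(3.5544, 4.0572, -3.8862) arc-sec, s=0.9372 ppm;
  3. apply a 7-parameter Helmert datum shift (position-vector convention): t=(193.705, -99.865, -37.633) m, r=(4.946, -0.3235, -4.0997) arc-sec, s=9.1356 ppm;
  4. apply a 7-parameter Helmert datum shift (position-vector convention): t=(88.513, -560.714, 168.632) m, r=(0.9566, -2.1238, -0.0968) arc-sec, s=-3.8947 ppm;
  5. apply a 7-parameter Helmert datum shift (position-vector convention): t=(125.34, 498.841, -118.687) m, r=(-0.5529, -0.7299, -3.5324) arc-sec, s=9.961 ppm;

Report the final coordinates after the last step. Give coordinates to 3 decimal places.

X=1313145.282 m, Y=-3587653.974 m, Z=-5090766.019 m

start: φ=-53.299289°, λ=-69.896001°, h=197.926 m
→ ECEF (a=6378206.400, f=1/294.978698214): X=1313126.0755, Y=-3587509.7665, Z=-5090474.4178
→ Helmert 7p (PV): X=1312773.7884, Y=-3587520.5299, Z=-5090628.1225
→ Helmert 7p (PV): X=1312916.1646, Y=-3587557.1931, Z=-5090796.2280
→ Helmert 7p (PV): X=1313050.2975, Y=-3588080.9412, Z=-5090610.8886
→ Helmert 7p (PV): X=1313145.2824, Y=-3587653.9737, Z=-5090766.0186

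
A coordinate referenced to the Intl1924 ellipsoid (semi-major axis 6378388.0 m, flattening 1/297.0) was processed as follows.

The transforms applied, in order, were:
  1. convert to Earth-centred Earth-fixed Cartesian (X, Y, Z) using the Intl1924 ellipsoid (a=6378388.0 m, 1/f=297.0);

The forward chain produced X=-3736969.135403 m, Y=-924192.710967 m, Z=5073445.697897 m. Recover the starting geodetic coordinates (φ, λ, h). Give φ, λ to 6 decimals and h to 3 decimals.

start: X=-3736969.1354, Y=-924192.7110, Z=5073445.6979 m
→ geod (Bowring, a=6378388.000): φ=52.99585600°, λ=-166.10886600°, h=3855.1480 m

φ=52.995856°, λ=-166.108866°, h=3855.148 m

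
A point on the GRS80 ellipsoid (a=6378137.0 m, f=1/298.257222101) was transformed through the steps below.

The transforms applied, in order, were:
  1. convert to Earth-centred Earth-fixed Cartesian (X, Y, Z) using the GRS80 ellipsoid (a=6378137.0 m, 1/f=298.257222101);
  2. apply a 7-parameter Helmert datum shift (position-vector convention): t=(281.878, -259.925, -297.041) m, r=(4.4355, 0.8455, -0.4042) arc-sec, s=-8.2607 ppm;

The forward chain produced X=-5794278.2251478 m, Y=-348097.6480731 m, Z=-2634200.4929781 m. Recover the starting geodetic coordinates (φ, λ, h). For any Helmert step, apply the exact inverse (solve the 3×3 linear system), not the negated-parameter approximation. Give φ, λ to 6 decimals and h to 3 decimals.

start: X=-5794278.2251, Y=-348097.6481, Z=-2634200.4930 m
→ Helmert⁻¹: X=-5794596.4921, Y=-347908.5917, Z=-2633941.4813
→ geod (Bowring, a=6378137.000): φ=-24.55054600°, λ=-176.56407600°, h=169.3290 m

φ=-24.550546°, λ=-176.564076°, h=169.329 m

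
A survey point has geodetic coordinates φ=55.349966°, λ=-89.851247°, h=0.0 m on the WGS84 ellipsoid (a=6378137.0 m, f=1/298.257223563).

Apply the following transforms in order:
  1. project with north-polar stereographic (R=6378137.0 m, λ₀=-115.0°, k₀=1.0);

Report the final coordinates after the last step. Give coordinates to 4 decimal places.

start: φ=55.349966°, λ=-89.851247°, h=0.000 m
→ stereo (R=6378137.0, λ₀=-115.0°): E=1691060.2251, N=-3602045.0575

E=1691060.2251 m, N=-3602045.0575 m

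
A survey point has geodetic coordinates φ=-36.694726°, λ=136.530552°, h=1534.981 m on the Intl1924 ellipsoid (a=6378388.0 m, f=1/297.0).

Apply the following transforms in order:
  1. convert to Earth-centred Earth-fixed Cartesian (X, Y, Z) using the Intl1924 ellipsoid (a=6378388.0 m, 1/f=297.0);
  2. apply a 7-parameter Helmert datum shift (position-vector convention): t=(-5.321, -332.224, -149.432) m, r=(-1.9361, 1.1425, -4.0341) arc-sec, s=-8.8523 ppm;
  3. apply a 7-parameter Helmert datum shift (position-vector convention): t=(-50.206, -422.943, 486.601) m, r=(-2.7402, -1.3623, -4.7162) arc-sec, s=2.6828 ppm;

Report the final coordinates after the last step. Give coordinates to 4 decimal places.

start: φ=-36.694726°, λ=136.530552°, h=1534.981 m
→ ECEF (a=6378388.000, f=1/297.0): X=-3717078.1548, Y=3523610.3770, Z=-3791260.6528
→ Helmert 7p (PV): X=-3717002.6570, Y=3523284.0721, Z=-3791389.0087
→ Helmert 7p (PV): X=-3716957.2349, Y=3522905.2018, Z=-3790983.9351

X=-3716957.2349 m, Y=3522905.2018 m, Z=-3790983.9351 m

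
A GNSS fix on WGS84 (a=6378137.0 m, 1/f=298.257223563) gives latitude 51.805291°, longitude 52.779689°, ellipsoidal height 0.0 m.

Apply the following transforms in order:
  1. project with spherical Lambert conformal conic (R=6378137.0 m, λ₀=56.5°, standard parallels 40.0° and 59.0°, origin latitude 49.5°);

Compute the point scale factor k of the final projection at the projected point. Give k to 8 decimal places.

start: φ=51.805291°, λ=52.779689°, h=0.000 m
→ into lcc (λ₀=56.5°): φ=51.80529100°, λ−λ₀=-3.72031100°
scale k = 0.98683009

0.98683009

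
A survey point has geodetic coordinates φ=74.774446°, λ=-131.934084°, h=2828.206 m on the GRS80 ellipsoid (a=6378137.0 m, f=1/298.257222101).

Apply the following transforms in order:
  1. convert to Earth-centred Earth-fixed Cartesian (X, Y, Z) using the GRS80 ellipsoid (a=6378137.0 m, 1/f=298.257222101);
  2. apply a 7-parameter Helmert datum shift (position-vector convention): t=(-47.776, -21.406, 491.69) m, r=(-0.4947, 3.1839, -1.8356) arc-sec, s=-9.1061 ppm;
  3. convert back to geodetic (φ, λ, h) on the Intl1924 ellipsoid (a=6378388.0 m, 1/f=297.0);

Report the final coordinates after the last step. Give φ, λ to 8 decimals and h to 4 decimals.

start: φ=74.774446°, λ=-131.934084°, h=2828.206 m
→ ECEF (a=6378137.000, f=1/298.257222101): X=-1123377.7722, Y=-1250527.6114, Z=6134930.8119
→ Helmert 7p (PV): X=-1123331.7495, Y=-1250512.9191, Z=6135386.9761
→ geod (Bowring, a=6378388.000): φ=74.77629474°, λ=-131.93325170°, h=3091.4612 m

φ=74.77629474°, λ=-131.93325170°, h=3091.4612 m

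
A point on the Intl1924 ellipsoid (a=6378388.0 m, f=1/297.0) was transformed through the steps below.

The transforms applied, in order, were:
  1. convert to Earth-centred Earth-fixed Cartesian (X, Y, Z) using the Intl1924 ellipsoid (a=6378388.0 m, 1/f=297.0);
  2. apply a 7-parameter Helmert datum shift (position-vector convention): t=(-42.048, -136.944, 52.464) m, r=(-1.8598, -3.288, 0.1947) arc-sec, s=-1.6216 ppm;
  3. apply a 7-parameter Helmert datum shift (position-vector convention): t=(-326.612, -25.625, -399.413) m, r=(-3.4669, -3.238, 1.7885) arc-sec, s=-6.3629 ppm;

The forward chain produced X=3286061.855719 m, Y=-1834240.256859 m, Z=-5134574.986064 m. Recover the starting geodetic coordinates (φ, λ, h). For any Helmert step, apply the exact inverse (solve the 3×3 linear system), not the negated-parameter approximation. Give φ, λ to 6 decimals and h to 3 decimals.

φ=-53.943612°, λ=-29.164827°, h=1564.313 m

start: X=3286061.8557, Y=-1834240.2569, Z=-5134574.9861 m
→ Helmert⁻¹: X=3286312.8755, Y=-1834168.5009, Z=-5134290.6596
→ Helmert⁻¹: X=3286276.6753, Y=-1833991.3382, Z=-5134420.3713
→ geod (Bowring, a=6378388.000): φ=-53.94361200°, λ=-29.16482700°, h=1564.3130 m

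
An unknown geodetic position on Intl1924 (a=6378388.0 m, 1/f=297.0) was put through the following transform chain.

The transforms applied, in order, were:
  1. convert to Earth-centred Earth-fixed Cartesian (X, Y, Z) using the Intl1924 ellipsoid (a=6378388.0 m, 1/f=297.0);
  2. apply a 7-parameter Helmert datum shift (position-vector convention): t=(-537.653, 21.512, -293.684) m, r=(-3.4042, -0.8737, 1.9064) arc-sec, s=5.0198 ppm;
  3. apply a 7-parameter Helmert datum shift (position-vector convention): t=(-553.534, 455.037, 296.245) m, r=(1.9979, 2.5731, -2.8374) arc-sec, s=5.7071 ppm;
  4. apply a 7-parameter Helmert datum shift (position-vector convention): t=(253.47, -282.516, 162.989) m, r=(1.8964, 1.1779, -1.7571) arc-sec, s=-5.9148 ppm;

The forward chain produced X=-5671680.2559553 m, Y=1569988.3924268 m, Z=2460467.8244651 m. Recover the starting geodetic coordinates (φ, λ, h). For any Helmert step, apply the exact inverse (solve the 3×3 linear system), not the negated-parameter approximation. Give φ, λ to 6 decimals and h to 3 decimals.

φ=22.828119°, λ=164.527706°, h=2548.753 m

start: X=-5671680.2560, Y=1569988.3924, Z=2460467.8245 m
→ Helmert⁻¹: X=-5671994.7007, Y=1570254.4983, Z=2460272.5602
→ Helmert⁻¹: X=-5671461.0791, Y=1569736.3117, Z=2459876.3214
→ Helmert⁻¹: X=-5670870.0303, Y=1569718.7297, Z=2460207.5833
→ geod (Bowring, a=6378388.000): φ=22.82811900°, λ=164.52770600°, h=2548.7530 m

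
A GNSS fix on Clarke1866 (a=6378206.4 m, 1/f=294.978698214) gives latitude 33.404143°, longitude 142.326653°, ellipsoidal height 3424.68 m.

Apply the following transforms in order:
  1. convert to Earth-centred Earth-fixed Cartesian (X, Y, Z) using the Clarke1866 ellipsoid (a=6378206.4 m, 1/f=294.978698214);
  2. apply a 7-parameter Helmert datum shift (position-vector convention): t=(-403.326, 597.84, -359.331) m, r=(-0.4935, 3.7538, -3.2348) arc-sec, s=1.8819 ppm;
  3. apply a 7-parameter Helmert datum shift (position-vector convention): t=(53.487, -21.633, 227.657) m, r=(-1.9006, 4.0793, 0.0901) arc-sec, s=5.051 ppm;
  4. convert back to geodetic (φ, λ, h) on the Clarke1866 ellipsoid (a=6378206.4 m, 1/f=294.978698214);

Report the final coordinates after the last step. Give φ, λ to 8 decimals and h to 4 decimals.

φ=33.40134968°, λ=142.32196134°, h=3922.0084 m

start: φ=33.404143°, λ=142.326653°, h=3424.680 m
→ ECEF (a=6378206.400, f=1/294.978698214): X=-4221038.3402, Y=3259253.8008, Z=3493165.4325
→ Helmert 7p (PV): X=-4221334.9236, Y=3259932.3296, Z=3492881.6958
→ Helmert 7p (PV): X=-4221235.1035, Y=3259957.5034, Z=3493180.4428
→ geod (Bowring, a=6378206.400): φ=33.40134968°, λ=142.32196134°, h=3922.0084 m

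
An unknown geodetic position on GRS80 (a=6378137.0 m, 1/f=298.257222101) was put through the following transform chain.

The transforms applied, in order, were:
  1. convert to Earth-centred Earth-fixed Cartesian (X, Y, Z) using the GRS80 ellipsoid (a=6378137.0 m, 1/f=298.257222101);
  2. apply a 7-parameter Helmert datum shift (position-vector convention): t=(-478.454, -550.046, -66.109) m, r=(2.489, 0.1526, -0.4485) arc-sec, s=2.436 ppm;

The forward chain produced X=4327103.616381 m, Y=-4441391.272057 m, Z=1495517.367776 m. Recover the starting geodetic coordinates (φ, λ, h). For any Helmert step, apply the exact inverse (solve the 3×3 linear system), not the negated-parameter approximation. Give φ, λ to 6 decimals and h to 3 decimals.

start: X=4327103.6164, Y=-4441391.2721, Z=1495517.3678 m
→ Helmert⁻¹: X=4327580.0779, Y=-4440802.9505, Z=1495636.6224
→ geod (Bowring, a=6378137.000): φ=13.64893300°, λ=-45.73979800°, h=1571.5450 m

φ=13.648933°, λ=-45.739798°, h=1571.545 m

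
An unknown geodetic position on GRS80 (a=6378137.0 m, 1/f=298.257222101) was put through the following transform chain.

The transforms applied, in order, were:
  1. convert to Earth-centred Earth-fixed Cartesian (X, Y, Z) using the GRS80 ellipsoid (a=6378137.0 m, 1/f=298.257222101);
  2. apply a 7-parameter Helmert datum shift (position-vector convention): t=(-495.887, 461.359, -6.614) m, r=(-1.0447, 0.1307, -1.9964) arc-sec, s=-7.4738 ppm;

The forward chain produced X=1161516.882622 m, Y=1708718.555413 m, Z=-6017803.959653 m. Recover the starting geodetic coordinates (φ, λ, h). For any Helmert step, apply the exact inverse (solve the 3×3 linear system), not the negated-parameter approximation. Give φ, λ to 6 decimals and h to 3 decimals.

start: X=1161516.8826, Y=1708718.5554, Z=-6017803.9597 m
→ Helmert⁻¹: X=1162008.7331, Y=1708311.6900, Z=-6017832.9332
→ geod (Bowring, a=6378137.000): φ=-71.16931700°, λ=55.77611600°, h=3620.8600 m

φ=-71.169317°, λ=55.776116°, h=3620.860 m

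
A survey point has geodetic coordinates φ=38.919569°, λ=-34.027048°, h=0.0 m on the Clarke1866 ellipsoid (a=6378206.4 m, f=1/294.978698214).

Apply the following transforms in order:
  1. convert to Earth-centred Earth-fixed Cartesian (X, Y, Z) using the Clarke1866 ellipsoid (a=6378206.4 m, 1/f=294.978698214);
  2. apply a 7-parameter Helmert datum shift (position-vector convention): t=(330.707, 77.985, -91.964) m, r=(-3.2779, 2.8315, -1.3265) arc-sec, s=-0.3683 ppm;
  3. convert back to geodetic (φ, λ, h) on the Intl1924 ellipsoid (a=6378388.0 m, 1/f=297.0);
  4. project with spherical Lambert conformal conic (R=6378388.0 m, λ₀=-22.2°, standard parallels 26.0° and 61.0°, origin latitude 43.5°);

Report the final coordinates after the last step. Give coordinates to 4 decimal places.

start: φ=38.919569°, λ=-34.027048°, h=0.000 m
→ ECEF (a=6378206.400, f=1/294.978698214): X=4118232.5148, Y=-2780612.4291, Z=3985177.8350
→ Helmert 7p (PV): X=4118598.5293, Y=-2780496.5733, Z=3985072.0589
→ geod (Bowring, a=6378388.000): φ=38.91618840°, λ=-34.02357940°, h=-120.1830 m
→ lcc (R=6378388.0, λ₀=-22.2°): E=-977203.8500, N=-416622.6539

E=-977203.8500 m, N=-416622.6539 m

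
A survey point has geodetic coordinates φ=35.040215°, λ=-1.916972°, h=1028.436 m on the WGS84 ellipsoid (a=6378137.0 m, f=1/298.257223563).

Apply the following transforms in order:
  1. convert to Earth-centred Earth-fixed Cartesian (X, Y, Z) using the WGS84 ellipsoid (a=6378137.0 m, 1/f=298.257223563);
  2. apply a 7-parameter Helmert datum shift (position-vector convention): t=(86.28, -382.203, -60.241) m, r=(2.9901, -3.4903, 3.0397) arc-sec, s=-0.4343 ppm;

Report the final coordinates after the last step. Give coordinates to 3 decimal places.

X=5225807.300 m, Y=-175264.653 m, Z=3642135.197 m

start: φ=35.040215°, λ=-1.916972°, h=1028.436 m
→ ECEF (a=6378137.000, f=1/298.257223563): X=5225782.3418, Y=-174906.7405, Z=3642111.1275
→ Helmert 7p (PV): X=5225807.3000, Y=-175264.6534, Z=3642135.1970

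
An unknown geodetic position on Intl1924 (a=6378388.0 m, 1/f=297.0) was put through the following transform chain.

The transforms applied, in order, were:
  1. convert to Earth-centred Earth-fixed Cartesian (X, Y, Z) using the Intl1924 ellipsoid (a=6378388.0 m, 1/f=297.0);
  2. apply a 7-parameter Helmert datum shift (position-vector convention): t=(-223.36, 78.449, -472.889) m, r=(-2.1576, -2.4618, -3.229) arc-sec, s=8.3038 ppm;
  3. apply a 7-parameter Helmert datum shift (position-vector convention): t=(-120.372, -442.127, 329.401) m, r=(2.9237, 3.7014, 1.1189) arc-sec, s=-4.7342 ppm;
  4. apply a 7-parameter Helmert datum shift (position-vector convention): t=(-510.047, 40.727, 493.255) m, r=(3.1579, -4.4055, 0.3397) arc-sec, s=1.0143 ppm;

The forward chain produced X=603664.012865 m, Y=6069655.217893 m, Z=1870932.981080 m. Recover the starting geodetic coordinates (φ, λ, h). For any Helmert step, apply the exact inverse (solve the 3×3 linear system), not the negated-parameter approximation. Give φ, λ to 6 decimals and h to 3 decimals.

φ=17.155686°, λ=84.312842°, h=3809.880 m

start: X=603664.0129, Y=6069655.2179, Z=1870932.9811 m
→ Helmert⁻¹: X=604223.3906, Y=6069635.9740, Z=1870331.9979
→ Helmert⁻¹: X=604345.9958, Y=6070130.0652, Z=1869936.2538
→ Helmert⁻¹: X=604491.6362, Y=6069991.1097, Z=1870449.8909
→ geod (Bowring, a=6378388.000): φ=17.15568600°, λ=84.31284200°, h=3809.8800 m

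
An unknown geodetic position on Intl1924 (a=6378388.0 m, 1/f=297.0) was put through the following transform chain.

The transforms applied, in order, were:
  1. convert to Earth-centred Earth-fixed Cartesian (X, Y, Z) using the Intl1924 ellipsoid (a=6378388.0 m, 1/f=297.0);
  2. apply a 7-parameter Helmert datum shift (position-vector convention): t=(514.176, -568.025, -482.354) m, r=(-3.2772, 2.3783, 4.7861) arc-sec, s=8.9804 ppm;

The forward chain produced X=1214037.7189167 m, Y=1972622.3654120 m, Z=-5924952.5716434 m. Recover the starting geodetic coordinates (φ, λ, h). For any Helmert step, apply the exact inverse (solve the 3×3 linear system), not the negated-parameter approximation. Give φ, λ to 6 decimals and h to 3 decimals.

φ=-68.773933°, λ=58.406694°, h=1442.462 m

start: X=1214037.7189, Y=1972622.3654, Z=-5924952.5716 m
→ Helmert⁻¹: X=1213626.7414, Y=1973238.6382, Z=-5924371.6691
→ geod (Bowring, a=6378388.000): φ=-68.77393300°, λ=58.40669400°, h=1442.4620 m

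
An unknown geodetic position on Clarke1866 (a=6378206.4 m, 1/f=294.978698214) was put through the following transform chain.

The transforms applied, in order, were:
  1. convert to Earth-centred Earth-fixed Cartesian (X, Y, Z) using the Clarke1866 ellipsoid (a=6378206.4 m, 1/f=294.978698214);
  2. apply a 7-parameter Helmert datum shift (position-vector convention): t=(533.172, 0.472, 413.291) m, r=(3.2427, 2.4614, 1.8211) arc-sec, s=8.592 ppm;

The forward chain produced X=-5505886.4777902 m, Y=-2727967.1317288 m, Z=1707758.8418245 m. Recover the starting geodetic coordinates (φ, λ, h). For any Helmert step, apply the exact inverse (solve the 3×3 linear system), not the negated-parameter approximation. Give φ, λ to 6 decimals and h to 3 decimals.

φ=15.627729°, λ=-153.646270°, h=1186.607 m

start: X=-5505886.4778, Y=-2727967.1317, Z=1707758.8418 m
→ Helmert⁻¹: X=-5506416.7969, Y=-2727868.7087, Z=1707308.0572
→ geod (Bowring, a=6378206.400): φ=15.62772900°, λ=-153.64627000°, h=1186.6070 m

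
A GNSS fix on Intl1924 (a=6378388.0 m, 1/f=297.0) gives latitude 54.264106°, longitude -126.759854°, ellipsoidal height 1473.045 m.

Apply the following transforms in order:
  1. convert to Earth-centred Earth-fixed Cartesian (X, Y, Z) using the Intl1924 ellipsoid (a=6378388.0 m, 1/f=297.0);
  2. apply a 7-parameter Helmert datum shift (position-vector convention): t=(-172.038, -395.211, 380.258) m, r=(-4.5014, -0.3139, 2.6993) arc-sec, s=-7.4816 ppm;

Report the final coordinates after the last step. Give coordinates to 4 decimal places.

X=-2235042.8592 m, Y=-2992135.4366 m, Z=5155671.6164 m

start: φ=54.264106°, λ=-126.759854°, h=1473.045 m
→ ECEF (a=6378388.000, f=1/297.0): X=-2234918.8493, Y=-2991845.8669, Z=5155268.0374
→ Helmert 7p (PV): X=-2235042.8592, Y=-2992135.4366, Z=5155671.6164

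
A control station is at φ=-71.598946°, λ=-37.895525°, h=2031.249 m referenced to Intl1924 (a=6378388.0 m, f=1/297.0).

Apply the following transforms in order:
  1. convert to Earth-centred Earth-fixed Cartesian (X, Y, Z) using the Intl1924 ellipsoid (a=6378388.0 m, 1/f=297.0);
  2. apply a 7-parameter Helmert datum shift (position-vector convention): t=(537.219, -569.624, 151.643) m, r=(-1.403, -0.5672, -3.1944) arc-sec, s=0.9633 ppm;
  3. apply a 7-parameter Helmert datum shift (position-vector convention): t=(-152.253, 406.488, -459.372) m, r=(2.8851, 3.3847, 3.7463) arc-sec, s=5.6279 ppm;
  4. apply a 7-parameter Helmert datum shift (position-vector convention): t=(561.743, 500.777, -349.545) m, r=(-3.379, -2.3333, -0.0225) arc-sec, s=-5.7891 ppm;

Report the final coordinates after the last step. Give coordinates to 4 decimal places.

X=1595146.2265 m, Y=-1240572.7715 m, Z=-6032433.2116 m

start: φ=-71.598946°, λ=-37.895525°, h=2031.249 m
→ ECEF (a=6378388.000, f=1/297.0): X=1594209.1946, Y=-1240858.0376, Z=-6031778.7592
→ Helmert 7p (PV): X=1594745.3189, Y=-1241494.5741, Z=-6031620.1025
→ Helmert 7p (PV): X=1594525.6134, Y=-1240981.7413, Z=-6032156.9543
→ Helmert 7p (PV): X=1595146.2265, Y=-1240572.7715, Z=-6032433.2116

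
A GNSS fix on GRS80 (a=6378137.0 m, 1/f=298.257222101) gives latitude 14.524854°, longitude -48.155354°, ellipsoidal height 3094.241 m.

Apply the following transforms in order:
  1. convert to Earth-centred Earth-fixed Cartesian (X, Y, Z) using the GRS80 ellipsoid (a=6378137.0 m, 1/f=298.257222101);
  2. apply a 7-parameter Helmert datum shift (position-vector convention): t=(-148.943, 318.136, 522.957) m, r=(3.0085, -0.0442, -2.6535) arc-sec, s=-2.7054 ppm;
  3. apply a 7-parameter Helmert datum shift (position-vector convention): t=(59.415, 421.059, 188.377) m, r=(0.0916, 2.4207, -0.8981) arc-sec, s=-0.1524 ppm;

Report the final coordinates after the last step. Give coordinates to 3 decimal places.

start: φ=14.524854°, λ=-48.155354°, h=3094.241 m
→ ECEF (a=6378137.000, f=1/298.257222101): X=4121812.4544, Y=-4602773.1965, Z=1590038.5256
→ Helmert 7p (PV): X=4121592.8072, Y=-4602518.8248, Z=1590490.9300
→ Helmert 7p (PV): X=4121650.2200, Y=-4602115.7166, Z=1590628.6502

X=4121650.220 m, Y=-4602115.717 m, Z=1590628.650 m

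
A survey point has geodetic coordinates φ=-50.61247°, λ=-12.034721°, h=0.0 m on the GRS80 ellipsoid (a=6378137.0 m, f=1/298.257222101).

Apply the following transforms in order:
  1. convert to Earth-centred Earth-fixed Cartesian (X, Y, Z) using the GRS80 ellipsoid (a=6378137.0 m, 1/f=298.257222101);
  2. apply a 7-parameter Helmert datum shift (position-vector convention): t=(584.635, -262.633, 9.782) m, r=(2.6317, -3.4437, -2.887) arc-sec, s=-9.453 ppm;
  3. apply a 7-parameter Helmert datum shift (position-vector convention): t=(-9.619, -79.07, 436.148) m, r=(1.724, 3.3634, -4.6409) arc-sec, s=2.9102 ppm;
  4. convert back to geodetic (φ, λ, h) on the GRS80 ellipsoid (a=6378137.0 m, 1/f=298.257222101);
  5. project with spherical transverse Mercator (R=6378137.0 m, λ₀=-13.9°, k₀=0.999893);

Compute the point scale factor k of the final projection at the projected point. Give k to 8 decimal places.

start: φ=-50.612470°, λ=-12.034721°, h=0.000 m
→ ECEF (a=6378137.000, f=1/298.257222101): X=3966309.0671, Y=-845577.5021, Z=-4906301.1430
→ Helmert 7p (PV): X=3966926.2860, Y=-845825.0579, Z=-4906189.5512
→ Helmert 7p (PV): X=3966829.1790, Y=-845954.8375, Z=-4905839.4366
→ geod (Bowring, a=6378137.000): φ=-50.60575540°, λ=-12.03840221°, h=15.9237 m
→ into tm (λ₀=-13.9°): φ=-50.60575540°, λ−λ₀=1.86159779°
scale k = 1.00010557

1.00010557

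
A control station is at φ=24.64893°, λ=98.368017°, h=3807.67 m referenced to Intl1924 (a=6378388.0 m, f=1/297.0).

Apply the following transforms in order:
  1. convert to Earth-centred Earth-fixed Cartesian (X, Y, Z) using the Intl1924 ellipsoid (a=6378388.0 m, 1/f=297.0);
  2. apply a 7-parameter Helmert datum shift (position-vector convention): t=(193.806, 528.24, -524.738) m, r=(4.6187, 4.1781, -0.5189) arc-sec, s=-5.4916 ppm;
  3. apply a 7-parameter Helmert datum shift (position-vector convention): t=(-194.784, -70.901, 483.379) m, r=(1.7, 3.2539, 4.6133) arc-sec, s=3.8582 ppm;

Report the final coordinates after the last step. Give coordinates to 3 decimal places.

start: φ=24.648930°, λ=98.368017°, h=3807.670 m
→ ECEF (a=6378388.000, f=1/297.0): X=-844667.1014, Y=5742252.6745, Z=2645402.9945
→ Helmert 7p (PV): X=-844400.6261, Y=5742692.2695, Z=2645009.4188
→ Helmert 7p (PV): X=-844685.3829, Y=5742602.8393, Z=2645563.6540

X=-844685.383 m, Y=5742602.839 m, Z=2645563.654 m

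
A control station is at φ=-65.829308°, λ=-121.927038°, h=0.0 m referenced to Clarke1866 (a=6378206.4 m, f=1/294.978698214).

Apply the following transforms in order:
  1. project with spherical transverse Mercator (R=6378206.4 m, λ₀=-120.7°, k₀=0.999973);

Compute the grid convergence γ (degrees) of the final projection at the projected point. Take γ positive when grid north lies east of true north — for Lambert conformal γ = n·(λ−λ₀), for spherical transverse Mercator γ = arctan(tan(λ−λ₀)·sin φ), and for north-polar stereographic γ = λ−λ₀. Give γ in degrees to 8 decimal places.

start: φ=-65.829308°, λ=-121.927038°, h=0.000 m
→ into tm (λ₀=-120.7°): φ=-65.82930800°, λ−λ₀=-1.22703800°
convergence γ = 1.11949188°

1.11949188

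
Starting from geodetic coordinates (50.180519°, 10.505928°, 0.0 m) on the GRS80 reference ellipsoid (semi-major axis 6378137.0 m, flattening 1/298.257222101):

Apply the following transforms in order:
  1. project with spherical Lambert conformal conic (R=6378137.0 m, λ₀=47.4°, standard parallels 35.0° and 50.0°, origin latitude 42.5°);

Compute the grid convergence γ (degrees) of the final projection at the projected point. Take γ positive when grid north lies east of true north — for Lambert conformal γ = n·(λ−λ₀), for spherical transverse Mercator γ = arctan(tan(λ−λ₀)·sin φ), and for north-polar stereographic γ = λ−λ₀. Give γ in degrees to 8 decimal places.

-24.99720576

start: φ=50.180519°, λ=10.505928°, h=0.000 m
→ into lcc (λ₀=47.4°): φ=50.18051900°, λ−λ₀=-36.89407200°
convergence γ = -24.99720576°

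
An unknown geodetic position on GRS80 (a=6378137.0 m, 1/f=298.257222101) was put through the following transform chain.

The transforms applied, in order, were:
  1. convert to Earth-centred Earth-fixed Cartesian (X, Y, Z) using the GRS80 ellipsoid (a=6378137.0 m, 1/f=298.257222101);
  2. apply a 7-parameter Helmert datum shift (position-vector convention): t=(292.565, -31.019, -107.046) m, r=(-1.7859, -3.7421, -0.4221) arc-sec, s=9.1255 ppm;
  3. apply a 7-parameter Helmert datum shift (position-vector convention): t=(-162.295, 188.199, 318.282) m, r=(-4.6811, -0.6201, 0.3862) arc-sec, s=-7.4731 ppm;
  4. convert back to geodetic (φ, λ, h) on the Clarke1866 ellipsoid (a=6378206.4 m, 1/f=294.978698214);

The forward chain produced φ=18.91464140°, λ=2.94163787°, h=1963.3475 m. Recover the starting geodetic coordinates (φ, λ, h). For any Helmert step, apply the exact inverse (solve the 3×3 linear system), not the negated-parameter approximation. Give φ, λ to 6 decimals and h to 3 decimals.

start: φ=18.914641°, λ=2.941638°, h=1963.348 m
→ ECEF (a=6378206.400, f=1/294.978698214): X=6029847.9223, Y=309852.3246, Z=2054926.6506
→ Helmert⁻¹: X=6030062.0371, Y=309608.5208, Z=2054612.6211
→ Helmert⁻¹: X=6029751.0892, Y=309631.2642, Z=2054594.2047
→ geod (Bowring, a=6378137.000): φ=18.91080300°, λ=2.93959000°, h=1797.8600 m

φ=18.910803°, λ=2.939590°, h=1797.860 m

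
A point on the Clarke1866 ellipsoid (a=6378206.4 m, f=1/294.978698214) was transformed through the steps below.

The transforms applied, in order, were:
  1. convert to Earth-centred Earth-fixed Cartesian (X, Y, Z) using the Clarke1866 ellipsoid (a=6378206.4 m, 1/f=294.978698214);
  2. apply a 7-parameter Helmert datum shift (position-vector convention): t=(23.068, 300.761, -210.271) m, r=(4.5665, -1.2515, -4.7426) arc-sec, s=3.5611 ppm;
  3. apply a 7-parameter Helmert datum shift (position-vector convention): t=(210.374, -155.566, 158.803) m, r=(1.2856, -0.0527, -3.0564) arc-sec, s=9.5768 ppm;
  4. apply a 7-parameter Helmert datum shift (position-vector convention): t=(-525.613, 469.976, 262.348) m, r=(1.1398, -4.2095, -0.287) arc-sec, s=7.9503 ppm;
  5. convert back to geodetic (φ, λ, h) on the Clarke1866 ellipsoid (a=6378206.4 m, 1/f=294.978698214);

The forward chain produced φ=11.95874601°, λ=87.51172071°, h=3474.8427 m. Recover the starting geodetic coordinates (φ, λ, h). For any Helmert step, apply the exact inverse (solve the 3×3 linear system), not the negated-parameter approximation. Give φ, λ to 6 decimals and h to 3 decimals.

start: φ=11.958746°, λ=87.511721°, h=3474.843 m
→ ECEF (a=6378206.400, f=1/294.978698214): X=271087.1292, Y=6238199.3889, Z=1313576.5242
→ Helmert⁻¹: X=271628.7050, Y=6237687.4564, Z=1313263.7227
→ Helmert⁻¹: X=271323.6365, Y=6237795.4888, Z=1313053.3964
→ Helmert⁻¹: X=271164.1521, Y=6237507.8215, Z=1313119.2532
→ geod (Bowring, a=6378206.400): φ=11.95599100°, λ=87.51073900°, h=2707.4520 m

φ=11.955991°, λ=87.510739°, h=2707.452 m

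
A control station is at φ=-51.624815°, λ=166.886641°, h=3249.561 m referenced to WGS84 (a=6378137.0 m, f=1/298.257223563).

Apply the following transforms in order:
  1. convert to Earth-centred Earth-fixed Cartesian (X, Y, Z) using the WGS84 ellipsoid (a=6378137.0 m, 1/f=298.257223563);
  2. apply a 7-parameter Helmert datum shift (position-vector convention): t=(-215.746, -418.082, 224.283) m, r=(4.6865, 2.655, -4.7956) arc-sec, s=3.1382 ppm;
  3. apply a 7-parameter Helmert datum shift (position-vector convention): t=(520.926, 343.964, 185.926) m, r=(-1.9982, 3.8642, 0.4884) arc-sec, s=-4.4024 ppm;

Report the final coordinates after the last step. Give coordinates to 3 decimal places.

X=-3866097.261 m, Y=900729.627 m, Z=-4978992.434 m

start: φ=-51.624815°, λ=166.886641°, h=3249.561 m
→ ECEF (a=6378137.000, f=1/298.257223563): X=-3866268.7600, Y=900659.2451, Z=-4979542.8797
→ Helmert 7p (PV): X=-3866539.7948, Y=900447.0190, Z=-4979263.9938
→ Helmert 7p (PV): X=-3866097.2609, Y=900729.6270, Z=-4978992.4341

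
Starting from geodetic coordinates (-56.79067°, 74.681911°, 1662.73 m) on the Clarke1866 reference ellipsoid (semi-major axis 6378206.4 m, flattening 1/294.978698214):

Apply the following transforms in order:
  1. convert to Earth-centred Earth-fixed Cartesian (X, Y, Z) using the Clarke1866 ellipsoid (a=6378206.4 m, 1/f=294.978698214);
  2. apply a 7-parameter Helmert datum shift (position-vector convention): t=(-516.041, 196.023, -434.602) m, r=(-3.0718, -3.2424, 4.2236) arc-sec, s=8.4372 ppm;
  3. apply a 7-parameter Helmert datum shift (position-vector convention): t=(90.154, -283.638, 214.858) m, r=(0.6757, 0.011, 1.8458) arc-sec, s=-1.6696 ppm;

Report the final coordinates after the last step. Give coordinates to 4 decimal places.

start: φ=-56.790670°, λ=74.681911°, h=1662.730 m
→ ECEF (a=6378206.400, f=1/294.978698214): X=925296.8617, Y=3378125.0154, Z=-5314359.0107
→ Helmert 7p (PV): X=924802.9949, Y=3378289.3426, Z=-5314874.2147
→ Helmert 7p (PV): X=924861.0902, Y=3378025.7509, Z=-5314639.4655

X=924861.0902 m, Y=3378025.7509 m, Z=-5314639.4655 m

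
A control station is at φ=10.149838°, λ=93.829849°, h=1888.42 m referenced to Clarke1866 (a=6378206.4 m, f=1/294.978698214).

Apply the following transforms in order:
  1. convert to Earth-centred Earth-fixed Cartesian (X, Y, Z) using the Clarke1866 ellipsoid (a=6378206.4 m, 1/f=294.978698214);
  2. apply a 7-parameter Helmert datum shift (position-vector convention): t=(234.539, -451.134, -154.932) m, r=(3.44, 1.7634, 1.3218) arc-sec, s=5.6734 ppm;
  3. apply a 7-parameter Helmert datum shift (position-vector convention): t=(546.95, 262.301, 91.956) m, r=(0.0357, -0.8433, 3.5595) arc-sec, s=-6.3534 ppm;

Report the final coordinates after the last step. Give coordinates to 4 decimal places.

start: φ=10.149838°, λ=93.829849°, h=1888.420 m
→ ECEF (a=6378206.400, f=1/294.978698214): X=-419525.1431, Y=6266881.5130, Z=1116829.0252
→ Helmert 7p (PV): X=-419323.5963, Y=6266444.6190, Z=1116788.5332
→ Helmert 7p (PV): X=-418886.6870, Y=6266659.6773, Z=1116872.7640

X=-418886.6870 m, Y=6266659.6773 m, Z=1116872.7640 m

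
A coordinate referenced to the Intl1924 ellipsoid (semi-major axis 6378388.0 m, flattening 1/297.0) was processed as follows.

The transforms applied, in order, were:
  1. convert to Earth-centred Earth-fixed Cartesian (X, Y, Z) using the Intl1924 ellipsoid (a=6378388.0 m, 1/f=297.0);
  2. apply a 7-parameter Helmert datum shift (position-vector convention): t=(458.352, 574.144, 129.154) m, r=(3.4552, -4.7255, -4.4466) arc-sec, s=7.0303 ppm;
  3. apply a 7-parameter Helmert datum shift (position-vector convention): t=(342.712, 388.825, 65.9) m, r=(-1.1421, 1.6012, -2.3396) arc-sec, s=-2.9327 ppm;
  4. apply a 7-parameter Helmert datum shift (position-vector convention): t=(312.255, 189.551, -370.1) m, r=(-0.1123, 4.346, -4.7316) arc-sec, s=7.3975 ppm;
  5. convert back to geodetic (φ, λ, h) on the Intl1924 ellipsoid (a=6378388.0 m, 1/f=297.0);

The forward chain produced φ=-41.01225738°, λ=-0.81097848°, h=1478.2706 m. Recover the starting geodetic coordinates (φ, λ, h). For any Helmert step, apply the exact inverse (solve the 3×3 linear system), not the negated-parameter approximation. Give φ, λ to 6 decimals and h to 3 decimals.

φ=-41.017202°, λ=-0.822189°, h=462.455 m

start: φ=-41.012257°, λ=-0.810978°, h=1478.271 m
→ ECEF (a=6378388.000, f=1/297.0): X=4820549.5084, Y=-68235.7937, Z=-4164491.2076
→ Helmert⁻¹: X=4820290.8982, Y=-68311.9967, Z=-4163988.7774
→ Helmert⁻¹: X=4819995.4248, Y=-68623.2949, Z=-4164029.8525
→ Helmert⁻¹: X=4819409.2791, Y=-69162.8133, Z=-4164238.9849
→ geod (Bowring, a=6378388.000): φ=-41.01720200°, λ=-0.82218900°, h=462.4550 m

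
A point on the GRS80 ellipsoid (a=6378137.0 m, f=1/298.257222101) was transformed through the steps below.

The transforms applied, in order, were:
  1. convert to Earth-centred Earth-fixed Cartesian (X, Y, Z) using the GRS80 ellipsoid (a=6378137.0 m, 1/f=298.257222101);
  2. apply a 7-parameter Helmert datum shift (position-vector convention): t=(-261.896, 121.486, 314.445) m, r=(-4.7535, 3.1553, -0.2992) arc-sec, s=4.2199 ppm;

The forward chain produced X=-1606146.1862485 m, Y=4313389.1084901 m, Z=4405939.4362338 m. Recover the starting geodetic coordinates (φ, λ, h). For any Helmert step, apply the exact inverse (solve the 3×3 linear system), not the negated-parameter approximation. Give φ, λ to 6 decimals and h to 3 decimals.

start: X=-1606146.1862, Y=4313389.1085, Z=4405939.4362 m
→ Helmert⁻¹: X=-1605951.1652, Y=4313145.5598, Z=4405681.2324
→ geod (Bowring, a=6378137.000): φ=43.94099200°, λ=110.42224800°, h=3326.4770 m

φ=43.940992°, λ=110.422248°, h=3326.477 m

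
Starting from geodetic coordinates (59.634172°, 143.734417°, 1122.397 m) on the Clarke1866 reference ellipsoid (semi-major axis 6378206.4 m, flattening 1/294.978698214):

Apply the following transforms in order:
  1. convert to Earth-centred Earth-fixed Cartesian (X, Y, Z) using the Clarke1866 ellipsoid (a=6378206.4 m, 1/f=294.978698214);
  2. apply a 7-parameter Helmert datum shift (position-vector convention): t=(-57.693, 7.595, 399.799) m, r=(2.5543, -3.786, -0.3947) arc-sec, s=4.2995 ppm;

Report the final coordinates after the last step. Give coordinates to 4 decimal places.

start: φ=59.634172°, λ=143.734417°, h=1122.397 m
→ ECEF (a=6378206.400, f=1/294.978698214): X=-2606737.8870, Y=1912429.6409, Z=5480756.8205
→ Helmert 7p (PV): X=-2606903.7280, Y=1912382.5748, Z=5481156.0198

X=-2606903.7280 m, Y=1912382.5748 m, Z=5481156.0198 m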